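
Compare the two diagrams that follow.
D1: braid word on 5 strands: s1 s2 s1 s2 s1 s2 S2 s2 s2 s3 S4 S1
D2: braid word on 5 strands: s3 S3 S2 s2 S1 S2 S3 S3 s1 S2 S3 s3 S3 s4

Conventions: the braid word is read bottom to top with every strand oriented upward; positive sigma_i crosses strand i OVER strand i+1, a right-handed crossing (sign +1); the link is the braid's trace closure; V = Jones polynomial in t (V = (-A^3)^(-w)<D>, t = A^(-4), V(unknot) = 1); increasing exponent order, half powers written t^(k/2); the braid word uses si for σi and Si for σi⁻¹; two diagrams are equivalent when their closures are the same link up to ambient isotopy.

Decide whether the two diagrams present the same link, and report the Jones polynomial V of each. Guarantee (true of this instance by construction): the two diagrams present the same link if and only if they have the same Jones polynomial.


equivalent: no
D1 (bracket -A^-10 + A^-6 - A^-2 + A^2 + A^10; 12 crossings at w = +6): V = t^2 + t^4 - t^5 + t^6 - t^7
V(D2) = -t^-4 + t^-3 + t^-1  [14 crossings, <D> = A^-8 + 1 - A^4, w = -4]
observation: 2 classes among 2 diagrams; unequal V(t) rules out equality


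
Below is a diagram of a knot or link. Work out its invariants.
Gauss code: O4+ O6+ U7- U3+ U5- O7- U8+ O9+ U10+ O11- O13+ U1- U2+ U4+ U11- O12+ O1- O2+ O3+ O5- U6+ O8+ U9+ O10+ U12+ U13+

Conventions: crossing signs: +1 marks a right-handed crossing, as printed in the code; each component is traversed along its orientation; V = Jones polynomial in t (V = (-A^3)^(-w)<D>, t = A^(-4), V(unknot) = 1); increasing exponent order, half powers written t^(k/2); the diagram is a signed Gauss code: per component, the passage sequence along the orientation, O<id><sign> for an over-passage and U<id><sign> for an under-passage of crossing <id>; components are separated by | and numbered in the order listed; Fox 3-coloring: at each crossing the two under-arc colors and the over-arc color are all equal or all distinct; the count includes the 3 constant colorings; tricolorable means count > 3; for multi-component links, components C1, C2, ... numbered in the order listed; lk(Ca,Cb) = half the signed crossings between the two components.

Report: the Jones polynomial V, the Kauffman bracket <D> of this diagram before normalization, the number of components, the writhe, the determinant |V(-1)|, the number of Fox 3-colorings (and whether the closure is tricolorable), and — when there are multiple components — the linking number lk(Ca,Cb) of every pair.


V(t) = t^2 - t^3 + 2t^4 - 2t^5 + 3t^6 - 2t^7 + t^8 - t^9
bracket: A^-21 - A^-17 + 2A^-13 - 3A^-9 + 2A^-5 - 2A^-1 + A^3 - A^7, w = +5
1 component, writhe +5, over 13 crossings
det 13, colorings 3 of 3^13 — not tricolorable
observation: V spans 7 powers of t: at least 7 crossings in any diagram


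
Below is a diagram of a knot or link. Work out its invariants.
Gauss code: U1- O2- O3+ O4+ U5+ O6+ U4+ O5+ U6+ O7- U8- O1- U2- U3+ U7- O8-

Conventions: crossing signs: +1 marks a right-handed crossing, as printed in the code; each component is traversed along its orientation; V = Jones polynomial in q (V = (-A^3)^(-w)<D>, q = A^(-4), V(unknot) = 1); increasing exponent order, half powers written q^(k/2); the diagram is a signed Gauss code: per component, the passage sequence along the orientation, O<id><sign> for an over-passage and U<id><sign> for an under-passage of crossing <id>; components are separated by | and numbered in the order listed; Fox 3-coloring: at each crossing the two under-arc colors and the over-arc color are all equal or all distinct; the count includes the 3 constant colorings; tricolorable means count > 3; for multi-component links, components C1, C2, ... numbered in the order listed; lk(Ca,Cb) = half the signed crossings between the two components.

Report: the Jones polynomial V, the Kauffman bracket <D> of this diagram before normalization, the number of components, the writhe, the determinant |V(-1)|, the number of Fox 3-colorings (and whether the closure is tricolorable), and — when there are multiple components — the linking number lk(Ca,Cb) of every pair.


V = -q^-3 + q^-2 - q^-1 + 3 - q + q^2 - q^3
<D> = -A^-12 + A^-8 - A^-4 + 3 - A^4 + A^8 - A^12 (w = 0)
1 component over 8 crossings, w = 0
27 Fox colorings among 3^8, |V(-1)| = 9: tricolorable
why: |V(-1)| = 9: so tricolorable, since 3 divides 9


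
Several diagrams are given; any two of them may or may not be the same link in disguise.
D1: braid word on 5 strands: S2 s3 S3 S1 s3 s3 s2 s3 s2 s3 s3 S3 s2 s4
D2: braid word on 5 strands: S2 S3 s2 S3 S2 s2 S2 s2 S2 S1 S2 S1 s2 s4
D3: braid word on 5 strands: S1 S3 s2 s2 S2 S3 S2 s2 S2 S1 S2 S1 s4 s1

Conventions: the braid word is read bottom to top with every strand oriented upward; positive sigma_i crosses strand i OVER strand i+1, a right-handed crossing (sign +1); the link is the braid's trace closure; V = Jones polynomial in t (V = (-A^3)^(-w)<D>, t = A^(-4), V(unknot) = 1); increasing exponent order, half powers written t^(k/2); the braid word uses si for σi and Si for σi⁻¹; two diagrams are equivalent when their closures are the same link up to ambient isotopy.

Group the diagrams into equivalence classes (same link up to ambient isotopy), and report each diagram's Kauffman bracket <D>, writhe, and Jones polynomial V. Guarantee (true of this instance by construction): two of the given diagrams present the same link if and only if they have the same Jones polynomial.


equivalence classes: {D1} | {D2, D3}
D1 (bracket -A^-10 + A^-6 - A^-2 + A^2 + A^10; 14 crossings at w = +6): V = t^2 + t^4 - t^5 + t^6 - t^7
D2 (bracket A^-8 - A^-4 + 2 - A^4 + A^8 - A^12; 14 crossings at w = -4): V = -t^-6 + t^-5 - t^-4 + 2t^-3 - t^-2 + t^-1
D3 (bracket A^-8 - A^-4 + 2 - A^4 + A^8 - A^12; 14 crossings at w = -4): V = -t^-6 + t^-5 - t^-4 + 2t^-3 - t^-2 + t^-1
key observation: V(t) takes 2 values over 3 diagrams, fixing the grouping


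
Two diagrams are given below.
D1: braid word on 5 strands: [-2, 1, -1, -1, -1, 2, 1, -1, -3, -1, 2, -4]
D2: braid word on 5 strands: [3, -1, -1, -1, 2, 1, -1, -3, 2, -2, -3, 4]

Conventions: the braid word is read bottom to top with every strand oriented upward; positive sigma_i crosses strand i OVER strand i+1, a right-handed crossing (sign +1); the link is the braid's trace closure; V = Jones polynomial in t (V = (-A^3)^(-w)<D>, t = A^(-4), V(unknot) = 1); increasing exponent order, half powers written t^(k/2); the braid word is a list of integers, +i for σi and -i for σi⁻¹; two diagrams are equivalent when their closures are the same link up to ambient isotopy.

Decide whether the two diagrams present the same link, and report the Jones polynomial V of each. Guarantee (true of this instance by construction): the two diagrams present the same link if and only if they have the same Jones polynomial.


equivalent: yes
V(D1) = -t^-4 + t^-3 + t^-1  (w -4, c 12, <D> = A^-8 + 1 - A^4)
V(D2) = -t^-4 + t^-3 + t^-1  (w -2, c 12, <D> = A^-2 + A^6 - A^10)
why: from 12 to 12 crossings by R-moves: one link, two diagrams


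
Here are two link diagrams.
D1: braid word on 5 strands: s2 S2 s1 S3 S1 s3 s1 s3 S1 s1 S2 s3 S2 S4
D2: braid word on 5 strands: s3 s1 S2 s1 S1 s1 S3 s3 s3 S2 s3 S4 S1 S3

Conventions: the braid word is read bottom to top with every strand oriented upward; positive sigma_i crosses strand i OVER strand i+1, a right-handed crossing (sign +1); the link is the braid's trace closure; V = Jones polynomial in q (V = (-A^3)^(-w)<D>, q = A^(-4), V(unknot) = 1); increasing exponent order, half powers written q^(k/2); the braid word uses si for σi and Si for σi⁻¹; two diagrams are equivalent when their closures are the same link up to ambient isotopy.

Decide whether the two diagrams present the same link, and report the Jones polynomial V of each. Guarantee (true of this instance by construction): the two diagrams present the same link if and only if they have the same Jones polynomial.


equivalent: yes
V(D1) = q^-2 - q^-1 + 1 - q + q^2  (w 0, c 14, <D> = A^-8 - A^-4 + 1 - A^4 + A^8)
D2 (bracket A^-8 - A^-4 + 1 - A^4 + A^8; 14 crossings at w = 0): V = q^-2 - q^-1 + 1 - q + q^2
why: one V(q) for all 2 diagrams — one class (guaranteed)


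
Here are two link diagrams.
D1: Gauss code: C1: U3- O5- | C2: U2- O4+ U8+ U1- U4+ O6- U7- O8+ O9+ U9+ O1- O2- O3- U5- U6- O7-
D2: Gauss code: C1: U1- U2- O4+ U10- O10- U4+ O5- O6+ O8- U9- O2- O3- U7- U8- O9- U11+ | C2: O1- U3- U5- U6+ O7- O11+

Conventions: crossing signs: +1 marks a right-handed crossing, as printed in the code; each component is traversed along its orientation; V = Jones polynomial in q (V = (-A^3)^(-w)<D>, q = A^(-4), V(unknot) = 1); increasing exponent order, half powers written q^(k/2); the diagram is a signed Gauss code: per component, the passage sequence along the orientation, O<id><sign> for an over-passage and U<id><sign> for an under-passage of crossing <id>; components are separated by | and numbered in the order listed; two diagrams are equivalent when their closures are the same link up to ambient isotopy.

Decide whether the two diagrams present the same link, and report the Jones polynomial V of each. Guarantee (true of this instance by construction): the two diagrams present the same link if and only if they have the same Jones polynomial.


equivalent: yes
D1 (bracket A^-3 + 2A^5 - A^9 + A^13 - A^17; 9 crossings at w = -3): V = q^(-13/2) - q^(-11/2) + q^(-9/2) - 2q^(-7/2) - q^(-3/2)
V(D2) = q^(-13/2) - q^(-11/2) + q^(-9/2) - 2q^(-7/2) - q^(-3/2)  (w -5, c 11, <D> = A^-9 + 2A^-1 - A^3 + A^7 - A^11)
key observation: from 9 to 11 crossings by R-moves: one link, two diagrams


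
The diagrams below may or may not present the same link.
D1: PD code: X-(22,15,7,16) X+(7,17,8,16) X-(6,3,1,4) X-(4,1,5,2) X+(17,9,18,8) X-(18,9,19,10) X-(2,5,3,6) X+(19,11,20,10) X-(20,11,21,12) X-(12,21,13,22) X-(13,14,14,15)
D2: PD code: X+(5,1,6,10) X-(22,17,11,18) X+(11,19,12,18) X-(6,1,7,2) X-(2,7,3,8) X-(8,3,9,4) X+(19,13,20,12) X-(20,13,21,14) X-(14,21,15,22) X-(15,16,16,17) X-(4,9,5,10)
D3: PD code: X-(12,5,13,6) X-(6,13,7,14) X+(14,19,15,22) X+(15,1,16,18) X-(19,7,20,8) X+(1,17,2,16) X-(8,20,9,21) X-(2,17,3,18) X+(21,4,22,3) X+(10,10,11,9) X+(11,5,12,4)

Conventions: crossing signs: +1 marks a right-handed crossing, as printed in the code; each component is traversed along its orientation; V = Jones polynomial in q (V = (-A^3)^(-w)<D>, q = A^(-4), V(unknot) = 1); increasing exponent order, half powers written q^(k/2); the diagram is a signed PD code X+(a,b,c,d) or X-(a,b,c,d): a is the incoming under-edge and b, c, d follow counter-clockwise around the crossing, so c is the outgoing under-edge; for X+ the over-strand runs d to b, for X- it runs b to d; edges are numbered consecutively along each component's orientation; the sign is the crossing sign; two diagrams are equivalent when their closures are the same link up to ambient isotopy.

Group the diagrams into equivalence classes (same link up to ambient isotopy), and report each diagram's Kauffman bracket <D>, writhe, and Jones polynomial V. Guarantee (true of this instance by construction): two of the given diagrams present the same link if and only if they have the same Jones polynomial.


equivalence classes: {D1, D2} | {D3}
D1 (bracket A^-13 + A^-9 + A^-5 - A^3; 11 crossings at w = -5): V = q^(-9/2) - q^(-5/2) - q^(-3/2) - q^(-1/2)
V(D2) = q^(-9/2) - q^(-5/2) - q^(-3/2) - q^(-1/2)  (w -5, c 11, <D> = A^-13 + A^-9 + A^-5 - A^3)
V(D3) = q^(-7/2) - 2q^(-5/2) + q^(-3/2) - 2q^(-1/2) + q^(1/2) - q^(3/2)  [11 crossings, <D> = A^-3 - A + 2A^5 - A^9 + 2A^13 - A^17, w = +1]
key observation: V(q) takes 2 values over 3 diagrams, fixing the grouping


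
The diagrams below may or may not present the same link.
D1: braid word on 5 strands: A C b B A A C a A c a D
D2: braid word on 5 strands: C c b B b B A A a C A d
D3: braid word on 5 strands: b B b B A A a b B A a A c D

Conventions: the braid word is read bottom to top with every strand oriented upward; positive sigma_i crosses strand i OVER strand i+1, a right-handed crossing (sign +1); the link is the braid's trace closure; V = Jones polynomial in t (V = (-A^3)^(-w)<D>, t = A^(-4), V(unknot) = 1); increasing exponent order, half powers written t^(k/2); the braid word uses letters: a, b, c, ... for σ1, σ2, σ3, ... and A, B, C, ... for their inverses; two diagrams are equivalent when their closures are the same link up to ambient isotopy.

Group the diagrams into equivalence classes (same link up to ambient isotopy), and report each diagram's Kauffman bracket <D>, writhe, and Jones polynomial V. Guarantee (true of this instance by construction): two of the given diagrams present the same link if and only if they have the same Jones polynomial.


equivalence classes: {D1, D2, D3}
D1 (bracket A^-12 + A^-8 + A^-4 + 1; 12 crossings at w = -4): V = t^-3 + t^-2 + t^-1 + 1
D2 (bracket A^-6 + A^-2 + A^2 + A^6; 12 crossings at w = -2): V = t^-3 + t^-2 + t^-1 + 1
D3 (bracket A^-6 + A^-2 + A^2 + A^6; 14 crossings at w = -2): V = t^-3 + t^-2 + t^-1 + 1
key observation: all 3 diagrams share one V(t), hence one class


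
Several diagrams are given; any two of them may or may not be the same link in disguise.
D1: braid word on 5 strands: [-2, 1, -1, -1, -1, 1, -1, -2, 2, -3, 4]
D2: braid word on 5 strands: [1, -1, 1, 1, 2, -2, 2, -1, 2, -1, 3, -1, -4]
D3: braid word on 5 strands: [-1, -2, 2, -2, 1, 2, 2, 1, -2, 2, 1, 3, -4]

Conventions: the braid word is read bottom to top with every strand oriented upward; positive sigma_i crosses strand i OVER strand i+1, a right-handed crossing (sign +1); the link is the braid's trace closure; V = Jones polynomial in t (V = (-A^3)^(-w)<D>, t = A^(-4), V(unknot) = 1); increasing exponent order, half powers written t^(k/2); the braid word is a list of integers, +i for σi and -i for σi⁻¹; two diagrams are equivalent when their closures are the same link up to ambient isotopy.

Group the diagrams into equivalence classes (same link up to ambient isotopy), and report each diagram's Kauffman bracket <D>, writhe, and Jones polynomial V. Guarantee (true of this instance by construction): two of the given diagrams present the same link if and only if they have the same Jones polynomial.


grouping into links: {D1} | {D2} | {D3}
V(D1) = -t^(-5/2) - t^(-1/2)  (w -3, c 11, <D> = A^-7 + A)
V(D2) = -t^(1/2) - t^(5/2)  [13 crossings, <D> = A^-7 + A, w = +1]
V(D3) = -t^(1/2) + t^(3/2) - t^(5/2) - t^(9/2)  [13 crossings, <D> = A^-9 + A^-1 - A^3 + A^7, w = +3]
why: 3 values of V(t) split the 3 diagrams


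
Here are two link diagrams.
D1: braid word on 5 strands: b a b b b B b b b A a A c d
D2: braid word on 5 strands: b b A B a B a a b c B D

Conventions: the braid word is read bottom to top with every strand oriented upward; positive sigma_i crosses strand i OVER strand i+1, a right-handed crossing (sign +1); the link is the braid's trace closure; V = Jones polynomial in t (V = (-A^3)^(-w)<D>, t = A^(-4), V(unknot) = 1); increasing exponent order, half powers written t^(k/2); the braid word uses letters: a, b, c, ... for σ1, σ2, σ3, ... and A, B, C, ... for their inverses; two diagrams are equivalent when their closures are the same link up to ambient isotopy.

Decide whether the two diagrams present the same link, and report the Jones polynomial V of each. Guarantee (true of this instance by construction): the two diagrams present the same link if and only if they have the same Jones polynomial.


equivalent: no
D1 (bracket -A^-4 + 1 - A^4 + A^8 + A^16; 14 crossings at w = +8): V = t^2 + t^4 - t^5 + t^6 - t^7
V(D2) = t^-1 - 1 + 2t - 2t^2 + 2t^3 - 2t^4 + t^5  [12 crossings, <D> = A^-14 - 2A^-10 + 2A^-6 - 2A^-2 + 2A^2 - A^6 + A^10, w = +2]
observation: V(t) takes 2 values over 2 diagrams, fixing the grouping


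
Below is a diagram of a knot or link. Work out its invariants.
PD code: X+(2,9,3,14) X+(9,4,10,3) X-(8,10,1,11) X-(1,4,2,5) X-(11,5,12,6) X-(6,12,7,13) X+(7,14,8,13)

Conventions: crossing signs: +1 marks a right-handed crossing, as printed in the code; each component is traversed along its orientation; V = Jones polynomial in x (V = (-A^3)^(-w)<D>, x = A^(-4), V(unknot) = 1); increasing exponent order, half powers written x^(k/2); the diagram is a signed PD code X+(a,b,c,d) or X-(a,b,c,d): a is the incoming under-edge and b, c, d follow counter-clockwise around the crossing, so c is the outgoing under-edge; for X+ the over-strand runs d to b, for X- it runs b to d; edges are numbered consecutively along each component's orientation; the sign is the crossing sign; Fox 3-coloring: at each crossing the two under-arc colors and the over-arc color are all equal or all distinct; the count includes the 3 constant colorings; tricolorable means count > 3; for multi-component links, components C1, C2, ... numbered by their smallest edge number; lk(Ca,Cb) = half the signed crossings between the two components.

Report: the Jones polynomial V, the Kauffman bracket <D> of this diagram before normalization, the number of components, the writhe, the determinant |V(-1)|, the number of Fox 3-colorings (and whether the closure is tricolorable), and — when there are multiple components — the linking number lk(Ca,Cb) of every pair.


V(x) = -x^(-1/2) - x^(1/2)
bracket: A^-5 + A^-1, w = -1
2 components, writhe -1, over 7 crossings
lk(C1,C2) = 0
det 0, colorings 9 of 3^7 — tricolorable
observation: V is palindromic (span 1, det 0): x -> 1/x fixes it; necessary, not sufficient, for amphichirality


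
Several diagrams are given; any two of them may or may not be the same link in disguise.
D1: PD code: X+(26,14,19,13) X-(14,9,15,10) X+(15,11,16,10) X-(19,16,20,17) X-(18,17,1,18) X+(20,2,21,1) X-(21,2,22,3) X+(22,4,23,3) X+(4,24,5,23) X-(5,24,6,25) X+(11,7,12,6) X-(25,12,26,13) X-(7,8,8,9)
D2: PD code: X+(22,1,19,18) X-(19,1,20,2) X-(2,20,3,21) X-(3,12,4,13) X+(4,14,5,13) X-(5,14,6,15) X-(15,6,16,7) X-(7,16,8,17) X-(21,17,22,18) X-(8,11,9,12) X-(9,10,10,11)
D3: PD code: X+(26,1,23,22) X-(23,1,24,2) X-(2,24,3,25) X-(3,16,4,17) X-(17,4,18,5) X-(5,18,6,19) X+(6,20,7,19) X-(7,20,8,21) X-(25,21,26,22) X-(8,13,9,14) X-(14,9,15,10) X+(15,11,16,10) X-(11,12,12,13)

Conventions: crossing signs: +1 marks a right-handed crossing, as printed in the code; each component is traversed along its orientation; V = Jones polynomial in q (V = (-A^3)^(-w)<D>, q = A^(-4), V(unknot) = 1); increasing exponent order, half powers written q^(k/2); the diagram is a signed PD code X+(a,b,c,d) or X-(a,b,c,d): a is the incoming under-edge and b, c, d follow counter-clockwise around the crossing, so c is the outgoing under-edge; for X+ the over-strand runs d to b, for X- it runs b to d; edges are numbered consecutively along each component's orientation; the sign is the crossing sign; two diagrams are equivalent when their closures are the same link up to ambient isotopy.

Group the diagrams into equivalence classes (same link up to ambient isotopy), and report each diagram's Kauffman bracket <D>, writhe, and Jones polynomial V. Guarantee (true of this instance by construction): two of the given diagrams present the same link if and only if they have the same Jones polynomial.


classes: {D1} | {D2, D3}
V(D1) = -q^(-1/2) - q^(1/2)  [13 crossings, <D> = A^-5 + A^-1, w = -1]
V(D2) = q^(-13/2) - q^(-11/2) + q^(-9/2) - 2q^(-7/2) - q^(-3/2)  [11 crossings, <D> = A^-15 + 2A^-7 - A^-3 + A - A^5, w = -7]
V(D3) = q^(-13/2) - q^(-11/2) + q^(-9/2) - 2q^(-7/2) - q^(-3/2)  [13 crossings, <D> = A^-15 + 2A^-7 - A^-3 + A - A^5, w = -7]
note: 2 values of V(q) split the 3 diagrams


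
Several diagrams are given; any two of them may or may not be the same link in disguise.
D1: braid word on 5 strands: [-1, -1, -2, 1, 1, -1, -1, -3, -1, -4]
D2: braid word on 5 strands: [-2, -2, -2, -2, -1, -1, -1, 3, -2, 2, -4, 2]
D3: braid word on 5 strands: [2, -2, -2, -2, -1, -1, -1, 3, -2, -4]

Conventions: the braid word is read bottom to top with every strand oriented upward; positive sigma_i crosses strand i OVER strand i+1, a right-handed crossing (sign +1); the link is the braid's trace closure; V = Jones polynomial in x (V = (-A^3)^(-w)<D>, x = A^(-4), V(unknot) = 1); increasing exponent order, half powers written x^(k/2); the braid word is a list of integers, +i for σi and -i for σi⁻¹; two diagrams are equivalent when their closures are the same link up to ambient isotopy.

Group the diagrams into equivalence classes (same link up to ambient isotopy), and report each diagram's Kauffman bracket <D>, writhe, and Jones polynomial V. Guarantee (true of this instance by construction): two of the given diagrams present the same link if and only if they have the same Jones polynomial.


equivalence classes: {D1} | {D2, D3}
D1 (bracket A^-14 + A^-6 - A^-2; 10 crossings at w = -6): V = -x^-4 + x^-3 + x^-1
V(D2) = x^-8 - 2x^-7 + x^-6 - 2x^-5 + 2x^-4 + x^-2  (w -6, c 12, <D> = A^-10 + 2A^-2 - 2A^2 + A^6 - 2A^10 + A^14)
D3 (bracket A^-10 + 2A^-2 - 2A^2 + A^6 - 2A^10 + A^14; 10 crossings at w = -6): V = x^-8 - 2x^-7 + x^-6 - 2x^-5 + 2x^-4 + x^-2
key observation: 2 values of V(x) split the 3 diagrams


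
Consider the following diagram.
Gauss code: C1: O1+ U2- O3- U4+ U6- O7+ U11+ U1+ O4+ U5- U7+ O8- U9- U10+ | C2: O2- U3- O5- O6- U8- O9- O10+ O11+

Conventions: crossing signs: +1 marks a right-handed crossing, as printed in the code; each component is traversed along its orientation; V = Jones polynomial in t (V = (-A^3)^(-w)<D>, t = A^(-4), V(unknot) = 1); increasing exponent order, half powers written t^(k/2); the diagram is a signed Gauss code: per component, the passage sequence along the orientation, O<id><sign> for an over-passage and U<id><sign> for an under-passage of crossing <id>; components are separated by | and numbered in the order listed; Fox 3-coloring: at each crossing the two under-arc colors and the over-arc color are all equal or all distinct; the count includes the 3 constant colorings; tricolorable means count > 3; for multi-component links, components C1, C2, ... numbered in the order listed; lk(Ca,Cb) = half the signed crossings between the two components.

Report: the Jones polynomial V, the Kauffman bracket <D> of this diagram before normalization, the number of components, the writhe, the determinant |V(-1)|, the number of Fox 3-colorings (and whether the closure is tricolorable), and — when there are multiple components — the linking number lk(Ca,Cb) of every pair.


Jones polynomial: V(t) = -t^(-9/2) + t^(-7/2) - 2t^(-5/2) + 2t^(-3/2) - 3t^(-1/2) + t^(1/2) - t^(3/2) + t^(5/2)
<D> = -A^-13 + A^-9 - A^-5 + 3A^-1 - 2A^3 + 2A^7 - A^11 + A^15; writhe -1
components 2, writhe -1 (11 crossings)
linking number lk(C1,C2) = -2
3-colorings: 9 of 3^11, det 12 — tricolorable
note: det 12 = |V(-1)|; divisible by 3, so tricolorable


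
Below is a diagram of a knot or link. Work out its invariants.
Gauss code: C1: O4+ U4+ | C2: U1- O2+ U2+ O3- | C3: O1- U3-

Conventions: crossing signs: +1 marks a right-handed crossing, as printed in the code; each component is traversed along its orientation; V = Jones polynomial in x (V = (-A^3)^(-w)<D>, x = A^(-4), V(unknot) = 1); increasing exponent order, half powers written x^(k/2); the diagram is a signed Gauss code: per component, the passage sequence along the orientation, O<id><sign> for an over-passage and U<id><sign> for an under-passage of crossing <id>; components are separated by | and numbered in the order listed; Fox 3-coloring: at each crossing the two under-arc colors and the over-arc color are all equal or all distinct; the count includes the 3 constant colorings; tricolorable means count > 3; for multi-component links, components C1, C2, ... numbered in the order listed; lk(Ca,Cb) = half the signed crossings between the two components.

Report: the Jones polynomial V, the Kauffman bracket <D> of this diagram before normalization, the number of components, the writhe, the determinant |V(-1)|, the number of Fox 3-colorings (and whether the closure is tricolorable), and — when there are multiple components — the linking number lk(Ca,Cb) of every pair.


V(x) = x^-3 + x^-2 + x^-1 + 1
bracket: 1 + A^4 + A^8 + A^12, w = 0
3 components, writhe 0, over 4 crossings
lk(C1,C2) = 0
linking number lk(C1,C3) = 0
lk(C2,C3): -1
det 0, colorings 9 of 3^4 — tricolorable
observation: |V(-1)| = 0: so tricolorable, since 3 divides 0


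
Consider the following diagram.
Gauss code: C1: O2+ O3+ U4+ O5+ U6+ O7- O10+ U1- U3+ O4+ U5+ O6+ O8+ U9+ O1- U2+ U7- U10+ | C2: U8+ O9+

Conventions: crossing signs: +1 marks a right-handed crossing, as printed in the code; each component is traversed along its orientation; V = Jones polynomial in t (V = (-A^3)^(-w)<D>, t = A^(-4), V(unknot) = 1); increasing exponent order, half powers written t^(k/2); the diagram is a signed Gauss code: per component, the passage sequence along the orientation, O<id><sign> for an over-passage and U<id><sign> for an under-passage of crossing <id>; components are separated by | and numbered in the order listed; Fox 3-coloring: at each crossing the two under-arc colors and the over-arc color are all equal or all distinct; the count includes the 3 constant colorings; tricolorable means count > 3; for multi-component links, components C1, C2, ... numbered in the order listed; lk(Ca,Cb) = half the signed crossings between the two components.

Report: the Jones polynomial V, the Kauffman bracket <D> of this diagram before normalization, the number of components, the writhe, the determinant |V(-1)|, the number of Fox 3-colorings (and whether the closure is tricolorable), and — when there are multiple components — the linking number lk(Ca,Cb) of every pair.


Jones polynomial: V(t) = -t^(3/2) - 2t^(7/2) + t^(9/2) - t^(11/2) + t^(13/2)
<D> = A^-8 - A^-4 + 1 - 2A^4 - A^12; writhe +6
components 2, writhe +6 (10 crossings)
linking number lk(C1,C2) = +1
3-colorings: 9 of 3^10, det 6 — tricolorable
note: |V(-1)| = 6: so tricolorable, since 3 divides 6


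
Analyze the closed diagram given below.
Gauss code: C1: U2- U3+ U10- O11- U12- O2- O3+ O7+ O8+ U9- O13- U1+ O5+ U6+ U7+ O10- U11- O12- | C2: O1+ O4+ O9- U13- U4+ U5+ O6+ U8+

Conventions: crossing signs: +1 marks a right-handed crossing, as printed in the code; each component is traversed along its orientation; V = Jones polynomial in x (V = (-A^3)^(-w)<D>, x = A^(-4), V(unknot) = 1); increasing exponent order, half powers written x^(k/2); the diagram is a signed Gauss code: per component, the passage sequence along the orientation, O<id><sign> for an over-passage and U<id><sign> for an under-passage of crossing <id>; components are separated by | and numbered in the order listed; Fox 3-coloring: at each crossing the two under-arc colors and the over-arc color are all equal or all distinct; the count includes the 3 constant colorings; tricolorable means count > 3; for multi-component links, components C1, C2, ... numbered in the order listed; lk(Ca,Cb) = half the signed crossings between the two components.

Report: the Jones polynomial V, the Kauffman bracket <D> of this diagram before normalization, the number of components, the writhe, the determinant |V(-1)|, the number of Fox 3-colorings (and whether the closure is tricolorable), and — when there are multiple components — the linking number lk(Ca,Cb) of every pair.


Jones polynomial: V(x) = x^(-7/2) - x^(-5/2) + x^(-3/2) - 2x^(-1/2) - x^(3/2)
<D> = A^-3 + 2A^5 - A^9 + A^13 - A^17; writhe +1
components 2, writhe +1 (13 crossings)
linking number lk(C1,C2) = +1
3-colorings: 9 of 3^13, det 6 — tricolorable
note: w = +1 shifts under R1 moves; the (-A^3)^(-1) factor cancels that in V


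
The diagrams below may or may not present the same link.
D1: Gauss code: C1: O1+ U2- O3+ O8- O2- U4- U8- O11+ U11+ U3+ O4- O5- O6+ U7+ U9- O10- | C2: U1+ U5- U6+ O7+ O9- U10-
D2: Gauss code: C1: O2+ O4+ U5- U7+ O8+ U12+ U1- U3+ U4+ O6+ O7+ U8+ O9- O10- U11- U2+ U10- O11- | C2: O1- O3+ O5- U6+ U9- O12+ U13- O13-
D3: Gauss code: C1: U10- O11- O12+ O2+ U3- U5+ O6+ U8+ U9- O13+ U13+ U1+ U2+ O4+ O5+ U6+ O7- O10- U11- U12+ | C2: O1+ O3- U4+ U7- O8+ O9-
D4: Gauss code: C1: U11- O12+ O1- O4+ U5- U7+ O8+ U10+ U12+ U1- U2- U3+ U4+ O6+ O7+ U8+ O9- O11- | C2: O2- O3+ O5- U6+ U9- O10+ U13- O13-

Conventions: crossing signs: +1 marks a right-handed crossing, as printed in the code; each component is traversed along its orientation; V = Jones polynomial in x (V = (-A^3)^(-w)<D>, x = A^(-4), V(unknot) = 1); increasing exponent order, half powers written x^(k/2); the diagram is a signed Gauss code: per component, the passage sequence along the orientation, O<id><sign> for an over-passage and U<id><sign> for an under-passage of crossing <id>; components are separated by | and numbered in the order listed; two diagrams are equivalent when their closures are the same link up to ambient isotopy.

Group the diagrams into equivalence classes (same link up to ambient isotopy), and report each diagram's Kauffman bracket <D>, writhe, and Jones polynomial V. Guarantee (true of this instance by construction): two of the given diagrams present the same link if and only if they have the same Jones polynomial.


equivalence classes: {D1} | {D2, D3, D4}
D1 (bracket A^-5 + A^-1; 11 crossings at w = -1): V = -x^(-1/2) - x^(1/2)
D2 (bracket -A^-19 + A^-15 - A^-11 + 2A^-7 - A^-3 + 2A; 13 crossings at w = +1): V = -2x^(1/2) + x^(3/2) - 2x^(5/2) + x^(7/2) - x^(9/2) + x^(11/2)
V(D3) = -2x^(1/2) + x^(3/2) - 2x^(5/2) + x^(7/2) - x^(9/2) + x^(11/2)  (w +3, c 13, <D> = -A^-13 + A^-9 - A^-5 + 2A^-1 - A^3 + 2A^7)
V(D4) = -2x^(1/2) + x^(3/2) - 2x^(5/2) + x^(7/2) - x^(9/2) + x^(11/2)  [13 crossings, <D> = -A^-19 + A^-15 - A^-11 + 2A^-7 - A^-3 + 2A, w = +1]
key observation: V(x) takes 2 values over 4 diagrams, fixing the grouping


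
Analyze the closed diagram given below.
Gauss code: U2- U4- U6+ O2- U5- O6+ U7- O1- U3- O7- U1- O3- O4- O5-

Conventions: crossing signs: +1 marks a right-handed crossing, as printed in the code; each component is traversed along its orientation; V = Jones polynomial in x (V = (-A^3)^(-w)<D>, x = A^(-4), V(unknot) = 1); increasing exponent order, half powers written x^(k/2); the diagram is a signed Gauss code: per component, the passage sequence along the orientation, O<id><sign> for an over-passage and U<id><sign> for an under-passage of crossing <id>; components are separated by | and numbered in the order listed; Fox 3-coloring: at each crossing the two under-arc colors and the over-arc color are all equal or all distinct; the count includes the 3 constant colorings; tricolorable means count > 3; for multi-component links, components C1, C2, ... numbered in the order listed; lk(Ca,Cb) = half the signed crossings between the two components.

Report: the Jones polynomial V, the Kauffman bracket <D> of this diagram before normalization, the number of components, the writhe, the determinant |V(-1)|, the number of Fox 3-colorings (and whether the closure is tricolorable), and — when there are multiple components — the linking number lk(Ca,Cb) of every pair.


V(x) = -x^-4 + x^-3 + x^-1
bracket: -A^-11 - A^-3 + A, w = -5
1 component, writhe -5, over 7 crossings
det 3, colorings 9 of 3^7 — tricolorable
observation: w = -5 (over 7 crossings) is diagram-only; (-A^3)^(5) removes it from V


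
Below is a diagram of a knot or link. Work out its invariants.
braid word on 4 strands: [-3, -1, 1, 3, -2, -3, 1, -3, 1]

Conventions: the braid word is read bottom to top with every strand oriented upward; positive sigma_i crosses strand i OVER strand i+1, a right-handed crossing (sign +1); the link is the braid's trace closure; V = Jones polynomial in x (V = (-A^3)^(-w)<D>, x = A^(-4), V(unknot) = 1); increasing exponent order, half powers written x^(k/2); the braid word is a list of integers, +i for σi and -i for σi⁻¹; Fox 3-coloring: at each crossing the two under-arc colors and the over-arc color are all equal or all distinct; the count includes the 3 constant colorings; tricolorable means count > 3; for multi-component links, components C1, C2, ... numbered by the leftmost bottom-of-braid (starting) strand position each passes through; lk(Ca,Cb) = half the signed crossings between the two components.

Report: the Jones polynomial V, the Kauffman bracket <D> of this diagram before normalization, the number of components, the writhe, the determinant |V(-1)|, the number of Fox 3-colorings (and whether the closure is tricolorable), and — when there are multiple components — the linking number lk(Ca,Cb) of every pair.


Jones polynomial: V(x) = x^-2 + 2 + x^2
<D> = -A^-11 - 2A^-3 - A^5; writhe -1
components 3, writhe -1 (9 crossings)
linking number lk(C1,C2) = +1
lk(C1,C3): 0
lk(C2,C3) = -1
3-colorings: 3 of 3^9, det 4 — not tricolorable
note: inverse pairs cancel, leaving σ2⁻¹ σ3⁻¹ σ1 σ3⁻¹ σ1


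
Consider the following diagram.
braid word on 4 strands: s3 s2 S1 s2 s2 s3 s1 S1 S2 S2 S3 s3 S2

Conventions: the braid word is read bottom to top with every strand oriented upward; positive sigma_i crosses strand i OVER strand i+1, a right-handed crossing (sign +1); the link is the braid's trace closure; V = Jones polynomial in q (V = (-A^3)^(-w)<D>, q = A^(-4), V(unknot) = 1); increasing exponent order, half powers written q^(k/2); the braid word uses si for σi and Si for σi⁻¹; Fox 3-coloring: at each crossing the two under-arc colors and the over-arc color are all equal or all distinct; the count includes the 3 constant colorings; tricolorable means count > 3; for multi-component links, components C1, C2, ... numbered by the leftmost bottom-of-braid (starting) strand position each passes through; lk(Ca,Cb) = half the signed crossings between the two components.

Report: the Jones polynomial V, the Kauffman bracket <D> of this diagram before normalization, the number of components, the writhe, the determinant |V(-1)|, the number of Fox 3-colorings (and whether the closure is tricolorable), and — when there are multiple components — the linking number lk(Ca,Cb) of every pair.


Jones polynomial: V(q) = -q^-1 + 2 - q + 2q^2 - q^3 + q^4 - q^5
<D> = A^-17 - A^-13 + A^-9 - 2A^-5 + A^-1 - 2A^3 + A^7; writhe +1
components 1, writhe +1 (13 crossings)
3-colorings: 9 of 3^13, det 9 — tricolorable
note: |V(-1)| = 9: so tricolorable, since 3 divides 9


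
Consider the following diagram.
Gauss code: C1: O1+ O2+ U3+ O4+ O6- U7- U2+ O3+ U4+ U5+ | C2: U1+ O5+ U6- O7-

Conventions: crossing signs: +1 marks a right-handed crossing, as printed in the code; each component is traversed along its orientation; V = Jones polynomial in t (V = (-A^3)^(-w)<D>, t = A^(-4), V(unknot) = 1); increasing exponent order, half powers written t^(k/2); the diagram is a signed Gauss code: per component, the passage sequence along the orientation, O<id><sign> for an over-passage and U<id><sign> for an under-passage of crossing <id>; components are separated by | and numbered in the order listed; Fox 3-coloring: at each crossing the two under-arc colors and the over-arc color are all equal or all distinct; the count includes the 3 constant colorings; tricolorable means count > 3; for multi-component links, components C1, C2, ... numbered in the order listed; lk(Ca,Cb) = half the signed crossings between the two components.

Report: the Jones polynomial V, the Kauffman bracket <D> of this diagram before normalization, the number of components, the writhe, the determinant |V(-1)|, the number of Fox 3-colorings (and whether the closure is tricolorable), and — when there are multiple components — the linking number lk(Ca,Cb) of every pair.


V(t) = -2t^(1/2) + t^(3/2) - 2t^(5/2) + t^(7/2) - t^(9/2) + t^(11/2)
bracket: -A^-13 + A^-9 - A^-5 + 2A^-1 - A^3 + 2A^7, w = +3
2 components, writhe +3, over 7 crossings
lk(C1,C2) = 0
det 8, colorings 3 of 3^7 — not tricolorable
observation: det 8 = |V(-1)|; not divisible by 3, so not tricolorable


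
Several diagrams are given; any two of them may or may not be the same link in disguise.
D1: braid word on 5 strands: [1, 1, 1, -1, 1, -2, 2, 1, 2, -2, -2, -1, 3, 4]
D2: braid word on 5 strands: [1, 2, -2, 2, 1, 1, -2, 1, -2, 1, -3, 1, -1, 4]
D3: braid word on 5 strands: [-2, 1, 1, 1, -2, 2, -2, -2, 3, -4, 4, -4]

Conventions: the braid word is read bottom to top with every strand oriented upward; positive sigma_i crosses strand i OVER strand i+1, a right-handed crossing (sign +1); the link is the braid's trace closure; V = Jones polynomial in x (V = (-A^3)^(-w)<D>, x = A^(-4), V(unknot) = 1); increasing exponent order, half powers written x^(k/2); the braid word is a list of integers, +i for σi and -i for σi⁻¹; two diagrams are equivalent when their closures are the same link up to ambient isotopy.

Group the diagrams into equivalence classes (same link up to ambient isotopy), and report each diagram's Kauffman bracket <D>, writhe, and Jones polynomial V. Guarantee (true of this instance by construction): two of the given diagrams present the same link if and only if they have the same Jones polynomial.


equivalence classes: {D1} | {D2} | {D3}
D1 (bracket -A^-4 + 1 + A^8; 14 crossings at w = +4): V = x + x^3 - x^4
V(D2) = x - x^2 + 2x^3 - x^4 + x^5 - x^6  [14 crossings, <D> = -A^-12 + A^-8 - A^-4 + 2 - A^4 + A^8, w = +4]
V(D3) = -x^-3 + x^-2 - x^-1 + 3 - x + x^2 - x^3  [12 crossings, <D> = -A^-12 + A^-8 - A^-4 + 3 - A^4 + A^8 - A^12, w = 0]
key observation: 3 classes among 3 diagrams; unequal V(x) rules out equality


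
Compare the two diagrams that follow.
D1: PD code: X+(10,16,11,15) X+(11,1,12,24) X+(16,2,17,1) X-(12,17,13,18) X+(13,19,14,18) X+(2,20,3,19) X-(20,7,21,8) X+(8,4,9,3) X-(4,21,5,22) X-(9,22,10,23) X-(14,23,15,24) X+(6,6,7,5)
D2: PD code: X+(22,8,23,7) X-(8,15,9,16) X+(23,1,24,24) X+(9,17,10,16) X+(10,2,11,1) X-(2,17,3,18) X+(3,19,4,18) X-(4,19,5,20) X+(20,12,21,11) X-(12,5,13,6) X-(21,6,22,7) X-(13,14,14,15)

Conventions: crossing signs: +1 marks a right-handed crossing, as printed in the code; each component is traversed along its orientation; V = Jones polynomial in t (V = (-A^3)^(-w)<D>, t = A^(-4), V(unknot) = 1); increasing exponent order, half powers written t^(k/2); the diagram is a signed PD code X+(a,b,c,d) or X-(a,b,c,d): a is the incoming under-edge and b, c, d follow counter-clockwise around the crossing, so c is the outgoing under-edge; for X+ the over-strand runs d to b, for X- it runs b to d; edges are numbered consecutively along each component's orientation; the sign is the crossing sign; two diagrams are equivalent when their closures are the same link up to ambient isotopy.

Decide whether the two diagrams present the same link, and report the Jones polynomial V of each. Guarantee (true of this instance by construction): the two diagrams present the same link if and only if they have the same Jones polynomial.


equivalent: yes
D1 (bracket A^-2 - A^2 + A^6 - A^10 + A^14; 12 crossings at w = +2): V = t^-2 - t^-1 + 1 - t + t^2
V(D2) = t^-2 - t^-1 + 1 - t + t^2  (w 0, c 12, <D> = A^-8 - A^-4 + 1 - A^4 + A^8)
key observation: from 12 to 12 crossings by R-moves: one link, two diagrams


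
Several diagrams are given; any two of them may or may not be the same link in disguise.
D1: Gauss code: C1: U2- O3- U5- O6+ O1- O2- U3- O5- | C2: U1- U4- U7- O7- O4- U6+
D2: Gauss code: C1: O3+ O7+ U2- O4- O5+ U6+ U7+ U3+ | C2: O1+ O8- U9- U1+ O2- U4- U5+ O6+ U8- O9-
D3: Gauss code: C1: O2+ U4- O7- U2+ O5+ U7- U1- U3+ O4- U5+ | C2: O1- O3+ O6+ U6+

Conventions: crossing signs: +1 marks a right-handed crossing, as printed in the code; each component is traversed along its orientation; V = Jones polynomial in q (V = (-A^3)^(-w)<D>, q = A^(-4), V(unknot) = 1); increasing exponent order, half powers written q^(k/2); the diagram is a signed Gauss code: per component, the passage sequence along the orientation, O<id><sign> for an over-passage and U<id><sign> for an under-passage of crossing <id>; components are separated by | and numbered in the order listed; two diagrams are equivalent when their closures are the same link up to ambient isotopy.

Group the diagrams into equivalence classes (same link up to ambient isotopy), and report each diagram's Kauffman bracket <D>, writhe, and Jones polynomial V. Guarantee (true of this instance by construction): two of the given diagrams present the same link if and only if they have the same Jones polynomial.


equivalence classes: {D1} | {D2} | {D3}
D1 (bracket A^-13 + A^-9 + A^-5 - A^3; 7 crossings at w = -5): V = q^(-9/2) - q^(-5/2) - q^(-3/2) - q^(-1/2)
V(D2) = -q^(-1/2) - q^(1/2)  [9 crossings, <D> = A + A^5, w = +1]
V(D3) = -q^(-5/2) - q^(5/2)  [7 crossings, <D> = A^-7 + A^13, w = +1]
key observation: 3 values of V(q) split the 3 diagrams
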